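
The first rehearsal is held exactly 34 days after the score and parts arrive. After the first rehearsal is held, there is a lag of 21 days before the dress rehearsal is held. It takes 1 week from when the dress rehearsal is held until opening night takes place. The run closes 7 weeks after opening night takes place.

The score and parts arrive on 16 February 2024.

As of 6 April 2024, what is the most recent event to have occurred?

The score and parts arrive: Feb 16, 2024.
The first rehearsal is held: Feb 16, 2024 + 34 days = Mar 21, 2024.
The dress rehearsal is held: Mar 21, 2024 + 21 days = Apr 11, 2024.
Opening night takes place: Apr 11, 2024 + 1 week = Apr 18, 2024.
The run closes: Apr 18, 2024 + 7 weeks = Jun 6, 2024.
Apr 6, 2024 falls between when the first rehearsal is held (Mar 21, 2024) and when the dress rehearsal is held (Apr 11, 2024).

The first rehearsal is held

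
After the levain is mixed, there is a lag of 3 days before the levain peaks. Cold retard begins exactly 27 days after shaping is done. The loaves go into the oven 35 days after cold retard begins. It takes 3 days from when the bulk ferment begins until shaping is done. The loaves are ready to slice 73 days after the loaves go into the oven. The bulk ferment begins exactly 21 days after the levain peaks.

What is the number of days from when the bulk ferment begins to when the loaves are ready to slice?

Causal path: the bulk ferment begins → shaping is done → cold retard begins → the loaves go into the oven → the loaves are ready to slice.
Total delay along the path: 3 + 27 + 35 + 73 = 138 days.

138 days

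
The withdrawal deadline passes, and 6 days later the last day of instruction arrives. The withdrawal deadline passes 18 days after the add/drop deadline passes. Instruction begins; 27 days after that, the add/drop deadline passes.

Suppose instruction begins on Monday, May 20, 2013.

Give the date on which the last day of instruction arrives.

Wednesday, July 10, 2013

Instruction begins: May 20, 2013.
The add/drop deadline passes: May 20, 2013 + 27 days = Jun 16, 2013.
The withdrawal deadline passes: Jun 16, 2013 + 18 days = Jul 4, 2013.
The last day of instruction arrives: Jul 4, 2013 + 6 days = Jul 10, 2013.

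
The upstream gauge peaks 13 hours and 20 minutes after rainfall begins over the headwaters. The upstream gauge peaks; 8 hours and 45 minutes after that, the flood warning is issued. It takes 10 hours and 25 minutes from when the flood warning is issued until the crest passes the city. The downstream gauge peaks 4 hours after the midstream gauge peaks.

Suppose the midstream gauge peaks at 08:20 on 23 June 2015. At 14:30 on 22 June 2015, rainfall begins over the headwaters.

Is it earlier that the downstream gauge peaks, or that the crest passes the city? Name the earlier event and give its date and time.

The midstream gauge peaks: 08:20 Jun 23, 2015.
The downstream gauge peaks: 08:20 Jun 23, 2015 + 4h = 12:20 Jun 23, 2015.
Rainfall begins over the headwaters: 14:30 Jun 22, 2015.
The upstream gauge peaks: 14:30 Jun 22, 2015 + 13h20m = 03:50 Jun 23, 2015.
The flood warning is issued: 03:50 Jun 23, 2015 + 8h45m = 12:35 Jun 23, 2015.
The crest passes the city: 12:35 Jun 23, 2015 + 10h25m = 23:00 Jun 23, 2015.
Comparing: the downstream gauge peaks at 12:20 Jun 23, 2015 vs the crest passes the city at 23:00 Jun 23, 2015. Earlier: the downstream gauge peaks.

The downstream gauge peaks — 12:20 on 23 June 2015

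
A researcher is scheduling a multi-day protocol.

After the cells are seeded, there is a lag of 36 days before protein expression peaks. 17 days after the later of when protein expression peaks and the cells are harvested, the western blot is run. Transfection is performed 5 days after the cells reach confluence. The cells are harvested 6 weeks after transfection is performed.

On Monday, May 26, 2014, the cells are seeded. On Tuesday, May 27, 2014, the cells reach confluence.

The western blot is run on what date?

Wednesday, July 30, 2014

The cells are seeded: May 26, 2014.
Protein expression peaks: May 26, 2014 + 36 days = Jul 1, 2014.
The cells reach confluence: May 27, 2014.
Transfection is performed: May 27, 2014 + 5 days = Jun 1, 2014.
The cells are harvested: Jun 1, 2014 + 6 weeks = Jul 13, 2014.
Both prerequisites met — protein expression peaks (Jul 1, 2014), the cells are harvested (Jul 13, 2014); the later is Jul 13, 2014.
The western blot is run: Jul 13, 2014 + 17 days = Jul 30, 2014.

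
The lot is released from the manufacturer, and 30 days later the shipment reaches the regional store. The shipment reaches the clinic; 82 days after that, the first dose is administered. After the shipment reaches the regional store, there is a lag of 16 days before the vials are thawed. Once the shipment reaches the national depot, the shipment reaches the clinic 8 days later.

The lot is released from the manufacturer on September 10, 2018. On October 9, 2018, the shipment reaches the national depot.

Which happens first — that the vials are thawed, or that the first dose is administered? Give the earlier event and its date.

The lot is released from the manufacturer: Sep 10, 2018.
The shipment reaches the regional store: Sep 10, 2018 + 30 days = Oct 10, 2018.
The vials are thawed: Oct 10, 2018 + 16 days = Oct 26, 2018.
The shipment reaches the national depot: Oct 9, 2018.
The shipment reaches the clinic: Oct 9, 2018 + 8 days = Oct 17, 2018.
The first dose is administered: Oct 17, 2018 + 82 days = Jan 7, 2019.
Comparing: the vials are thawed on Oct 26, 2018 vs the first dose is administered on Jan 7, 2019. Earlier: the vials are thawed.

The vials are thawed — October 26, 2018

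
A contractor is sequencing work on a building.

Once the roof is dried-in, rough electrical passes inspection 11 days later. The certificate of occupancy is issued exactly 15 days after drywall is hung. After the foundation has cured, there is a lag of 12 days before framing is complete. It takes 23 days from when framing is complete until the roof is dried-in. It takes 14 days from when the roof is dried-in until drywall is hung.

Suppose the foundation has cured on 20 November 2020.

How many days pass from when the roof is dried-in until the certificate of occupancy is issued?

29 days

Causal path: the roof is dried-in → drywall is hung → the certificate of occupancy is issued.
Total delay along the path: 14 + 15 = 29 days.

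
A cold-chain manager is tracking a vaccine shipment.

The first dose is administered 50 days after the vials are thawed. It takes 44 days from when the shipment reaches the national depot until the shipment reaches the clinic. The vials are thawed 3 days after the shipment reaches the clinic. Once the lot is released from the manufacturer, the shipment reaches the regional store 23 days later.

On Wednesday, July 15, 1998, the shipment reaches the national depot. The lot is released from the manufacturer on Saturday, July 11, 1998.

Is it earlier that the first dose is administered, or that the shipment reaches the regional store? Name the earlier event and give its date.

The shipment reaches the regional store — Monday, August 3, 1998

The shipment reaches the national depot: Jul 15, 1998.
The shipment reaches the clinic: Jul 15, 1998 + 44 days = Aug 28, 1998.
The vials are thawed: Aug 28, 1998 + 3 days = Aug 31, 1998.
The first dose is administered: Aug 31, 1998 + 50 days = Oct 20, 1998.
The lot is released from the manufacturer: Jul 11, 1998.
The shipment reaches the regional store: Jul 11, 1998 + 23 days = Aug 3, 1998.
Comparing: the first dose is administered on Oct 20, 1998 vs the shipment reaches the regional store on Aug 3, 1998. Earlier: the shipment reaches the regional store.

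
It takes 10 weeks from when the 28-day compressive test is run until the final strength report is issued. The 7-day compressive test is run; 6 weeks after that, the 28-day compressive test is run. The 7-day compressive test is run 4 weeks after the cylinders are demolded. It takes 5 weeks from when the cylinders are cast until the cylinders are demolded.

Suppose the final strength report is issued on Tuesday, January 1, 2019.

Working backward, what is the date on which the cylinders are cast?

Tuesday, July 10, 2018

The final strength report is issued: Jan 1, 2019.
The 28-day compressive test is run: Jan 1, 2019 − 10 weeks = Oct 23, 2018.
The 7-day compressive test is run: Oct 23, 2018 − 6 weeks = Sep 11, 2018.
The cylinders are demolded: Sep 11, 2018 − 4 weeks = Aug 14, 2018.
The cylinders are cast: Aug 14, 2018 − 5 weeks = Jul 10, 2018.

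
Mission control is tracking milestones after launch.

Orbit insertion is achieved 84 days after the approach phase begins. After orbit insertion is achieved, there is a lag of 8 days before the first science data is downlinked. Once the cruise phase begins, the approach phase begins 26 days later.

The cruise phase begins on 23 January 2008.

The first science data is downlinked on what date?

20 May 2008

The cruise phase begins: Jan 23, 2008.
The approach phase begins: Jan 23, 2008 + 26 days = Feb 18, 2008.
Orbit insertion is achieved: Feb 18, 2008 + 84 days = May 12, 2008.
The first science data is downlinked: May 12, 2008 + 8 days = May 20, 2008.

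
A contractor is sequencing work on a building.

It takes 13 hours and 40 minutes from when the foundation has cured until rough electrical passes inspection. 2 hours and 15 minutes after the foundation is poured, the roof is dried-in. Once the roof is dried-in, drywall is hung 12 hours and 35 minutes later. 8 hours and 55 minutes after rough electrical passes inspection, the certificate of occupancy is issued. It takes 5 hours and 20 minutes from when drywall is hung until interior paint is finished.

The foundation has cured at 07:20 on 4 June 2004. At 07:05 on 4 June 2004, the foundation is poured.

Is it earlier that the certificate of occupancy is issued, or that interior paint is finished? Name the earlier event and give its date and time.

The foundation has cured: 07:20 Jun 4, 2004.
Rough electrical passes inspection: 07:20 Jun 4, 2004 + 13h40m = 21:00 Jun 4, 2004.
The certificate of occupancy is issued: 21:00 Jun 4, 2004 + 8h55m = 05:55 Jun 5, 2004.
The foundation is poured: 07:05 Jun 4, 2004.
The roof is dried-in: 07:05 Jun 4, 2004 + 2h15m = 09:20 Jun 4, 2004.
Drywall is hung: 09:20 Jun 4, 2004 + 12h35m = 21:55 Jun 4, 2004.
Interior paint is finished: 21:55 Jun 4, 2004 + 5h20m = 03:15 Jun 5, 2004.
Comparing: the certificate of occupancy is issued at 05:55 Jun 5, 2004 vs interior paint is finished at 03:15 Jun 5, 2004. Earlier: interior paint is finished.

Interior paint is finished — 03:15 on 5 June 2004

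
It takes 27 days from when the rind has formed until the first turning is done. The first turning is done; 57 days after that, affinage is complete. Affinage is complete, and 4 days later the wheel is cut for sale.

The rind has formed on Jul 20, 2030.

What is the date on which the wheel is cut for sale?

Oct 16, 2030

The rind has formed: Jul 20, 2030.
The first turning is done: Jul 20, 2030 + 27 days = Aug 16, 2030.
Affinage is complete: Aug 16, 2030 + 57 days = Oct 12, 2030.
The wheel is cut for sale: Oct 12, 2030 + 4 days = Oct 16, 2030.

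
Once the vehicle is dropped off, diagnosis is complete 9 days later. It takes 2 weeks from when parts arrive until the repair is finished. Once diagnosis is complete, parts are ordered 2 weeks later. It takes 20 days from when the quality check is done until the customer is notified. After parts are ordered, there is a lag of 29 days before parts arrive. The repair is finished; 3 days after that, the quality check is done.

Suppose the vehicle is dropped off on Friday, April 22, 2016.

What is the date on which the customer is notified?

The vehicle is dropped off: Apr 22, 2016.
Diagnosis is complete: Apr 22, 2016 + 9 days = May 1, 2016.
Parts are ordered: May 1, 2016 + 2 weeks = May 15, 2016.
Parts arrive: May 15, 2016 + 29 days = Jun 13, 2016.
The repair is finished: Jun 13, 2016 + 2 weeks = Jun 27, 2016.
The quality check is done: Jun 27, 2016 + 3 days = Jun 30, 2016.
The customer is notified: Jun 30, 2016 + 20 days = Jul 20, 2016.

Wednesday, July 20, 2016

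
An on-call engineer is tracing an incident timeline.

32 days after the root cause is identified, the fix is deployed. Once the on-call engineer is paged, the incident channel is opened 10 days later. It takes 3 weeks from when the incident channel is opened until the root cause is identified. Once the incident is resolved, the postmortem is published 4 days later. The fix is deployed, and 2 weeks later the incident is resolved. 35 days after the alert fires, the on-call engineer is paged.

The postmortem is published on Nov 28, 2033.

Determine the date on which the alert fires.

Aug 4, 2033

The postmortem is published: Nov 28, 2033.
The incident is resolved: Nov 28, 2033 − 4 days = Nov 24, 2033.
The fix is deployed: Nov 24, 2033 − 2 weeks = Nov 10, 2033.
The root cause is identified: Nov 10, 2033 − 32 days = Oct 9, 2033.
The incident channel is opened: Oct 9, 2033 − 3 weeks = Sep 18, 2033.
The on-call engineer is paged: Sep 18, 2033 − 10 days = Sep 8, 2033.
The alert fires: Sep 8, 2033 − 35 days = Aug 4, 2033.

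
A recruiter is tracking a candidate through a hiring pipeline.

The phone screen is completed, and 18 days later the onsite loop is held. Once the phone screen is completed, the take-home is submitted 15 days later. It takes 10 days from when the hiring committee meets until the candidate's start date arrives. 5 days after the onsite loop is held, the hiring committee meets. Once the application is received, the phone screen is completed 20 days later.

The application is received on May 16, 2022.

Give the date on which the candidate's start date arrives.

July 8, 2022

The application is received: May 16, 2022.
The phone screen is completed: May 16, 2022 + 20 days = Jun 5, 2022.
The onsite loop is held: Jun 5, 2022 + 18 days = Jun 23, 2022.
The hiring committee meets: Jun 23, 2022 + 5 days = Jun 28, 2022.
The candidate's start date arrives: Jun 28, 2022 + 10 days = Jul 8, 2022.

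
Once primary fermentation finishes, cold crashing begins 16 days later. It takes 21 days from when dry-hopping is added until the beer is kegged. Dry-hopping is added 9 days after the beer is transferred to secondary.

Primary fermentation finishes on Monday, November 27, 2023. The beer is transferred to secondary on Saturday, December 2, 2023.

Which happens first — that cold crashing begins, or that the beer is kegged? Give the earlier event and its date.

Cold crashing begins — Wednesday, December 13, 2023

Primary fermentation finishes: Nov 27, 2023.
Cold crashing begins: Nov 27, 2023 + 16 days = Dec 13, 2023.
The beer is transferred to secondary: Dec 2, 2023.
Dry-hopping is added: Dec 2, 2023 + 9 days = Dec 11, 2023.
The beer is kegged: Dec 11, 2023 + 21 days = Jan 1, 2024.
Comparing: cold crashing begins on Dec 13, 2023 vs the beer is kegged on Jan 1, 2024. Earlier: cold crashing begins.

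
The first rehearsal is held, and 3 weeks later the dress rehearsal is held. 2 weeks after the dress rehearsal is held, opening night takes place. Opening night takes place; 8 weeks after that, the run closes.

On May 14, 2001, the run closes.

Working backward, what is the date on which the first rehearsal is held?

The run closes: May 14, 2001.
Opening night takes place: May 14, 2001 − 8 weeks = Mar 19, 2001.
The dress rehearsal is held: Mar 19, 2001 − 2 weeks = Mar 5, 2001.
The first rehearsal is held: Mar 5, 2001 − 3 weeks = Feb 12, 2001.

Feb 12, 2001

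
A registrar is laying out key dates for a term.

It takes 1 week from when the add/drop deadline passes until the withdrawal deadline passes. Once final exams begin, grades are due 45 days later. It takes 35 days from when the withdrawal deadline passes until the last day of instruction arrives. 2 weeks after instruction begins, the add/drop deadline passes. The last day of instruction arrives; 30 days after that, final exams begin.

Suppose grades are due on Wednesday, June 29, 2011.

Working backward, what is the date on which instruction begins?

Grades are due: Jun 29, 2011.
Final exams begin: Jun 29, 2011 − 45 days = May 15, 2011.
The last day of instruction arrives: May 15, 2011 − 30 days = Apr 15, 2011.
The withdrawal deadline passes: Apr 15, 2011 − 35 days = Mar 11, 2011.
The add/drop deadline passes: Mar 11, 2011 − 1 week = Mar 4, 2011.
Instruction begins: Mar 4, 2011 − 2 weeks = Feb 18, 2011.

Friday, February 18, 2011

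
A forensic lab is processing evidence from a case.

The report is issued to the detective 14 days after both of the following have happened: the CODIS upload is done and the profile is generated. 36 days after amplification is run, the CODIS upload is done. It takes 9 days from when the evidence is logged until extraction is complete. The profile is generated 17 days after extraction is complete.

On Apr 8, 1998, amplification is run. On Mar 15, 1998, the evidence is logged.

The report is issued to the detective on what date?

May 28, 1998

Amplification is run: Apr 8, 1998.
The CODIS upload is done: Apr 8, 1998 + 36 days = May 14, 1998.
The evidence is logged: Mar 15, 1998.
Extraction is complete: Mar 15, 1998 + 9 days = Mar 24, 1998.
The profile is generated: Mar 24, 1998 + 17 days = Apr 10, 1998.
Both prerequisites met — the CODIS upload is done (May 14, 1998), the profile is generated (Apr 10, 1998); the later is May 14, 1998.
The report is issued to the detective: May 14, 1998 + 14 days = May 28, 1998.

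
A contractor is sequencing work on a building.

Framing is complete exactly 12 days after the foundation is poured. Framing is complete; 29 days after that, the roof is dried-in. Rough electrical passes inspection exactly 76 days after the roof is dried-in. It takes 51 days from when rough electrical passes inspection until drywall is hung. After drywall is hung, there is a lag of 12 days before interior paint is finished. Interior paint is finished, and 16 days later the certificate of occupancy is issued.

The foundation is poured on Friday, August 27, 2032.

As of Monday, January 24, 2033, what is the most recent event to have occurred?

The foundation is poured: Aug 27, 2032.
Framing is complete: Aug 27, 2032 + 12 days = Sep 8, 2032.
The roof is dried-in: Sep 8, 2032 + 29 days = Oct 7, 2032.
Rough electrical passes inspection: Oct 7, 2032 + 76 days = Dec 22, 2032.
Drywall is hung: Dec 22, 2032 + 51 days = Feb 11, 2033.
Interior paint is finished: Feb 11, 2033 + 12 days = Feb 23, 2033.
The certificate of occupancy is issued: Feb 23, 2033 + 16 days = Mar 11, 2033.
Jan 24, 2033 falls between when rough electrical passes inspection (Dec 22, 2032) and when drywall is hung (Feb 11, 2033).

Rough electrical passes inspection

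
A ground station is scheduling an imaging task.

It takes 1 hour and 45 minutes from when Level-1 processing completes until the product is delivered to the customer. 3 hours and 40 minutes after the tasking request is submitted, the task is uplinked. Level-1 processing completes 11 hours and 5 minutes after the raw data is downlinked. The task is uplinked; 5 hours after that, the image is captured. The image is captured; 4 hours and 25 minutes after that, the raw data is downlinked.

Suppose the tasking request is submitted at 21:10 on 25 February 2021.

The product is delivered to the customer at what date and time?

The tasking request is submitted: 21:10 Feb 25, 2021.
The task is uplinked: 21:10 Feb 25, 2021 + 3h40m = 00:50 Feb 26, 2021.
The image is captured: 00:50 Feb 26, 2021 + 5h = 05:50 Feb 26, 2021.
The raw data is downlinked: 05:50 Feb 26, 2021 + 4h25m = 10:15 Feb 26, 2021.
Level-1 processing completes: 10:15 Feb 26, 2021 + 11h05m = 21:20 Feb 26, 2021.
The product is delivered to the customer: 21:20 Feb 26, 2021 + 1h45m = 23:05 Feb 26, 2021.

23:05 on 26 February 2021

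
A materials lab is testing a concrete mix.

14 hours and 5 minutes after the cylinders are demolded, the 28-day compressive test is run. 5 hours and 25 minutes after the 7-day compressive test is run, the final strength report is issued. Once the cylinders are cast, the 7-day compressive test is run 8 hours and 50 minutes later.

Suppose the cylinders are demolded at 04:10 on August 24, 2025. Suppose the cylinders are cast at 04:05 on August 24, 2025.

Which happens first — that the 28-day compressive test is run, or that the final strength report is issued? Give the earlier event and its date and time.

The 28-day compressive test is run — 18:15 on August 24, 2025

The cylinders are demolded: 04:10 Aug 24, 2025.
The 28-day compressive test is run: 04:10 Aug 24, 2025 + 14h05m = 18:15 Aug 24, 2025.
The cylinders are cast: 04:05 Aug 24, 2025.
The 7-day compressive test is run: 04:05 Aug 24, 2025 + 8h50m = 12:55 Aug 24, 2025.
The final strength report is issued: 12:55 Aug 24, 2025 + 5h25m = 18:20 Aug 24, 2025.
Comparing: the 28-day compressive test is run at 18:15 Aug 24, 2025 vs the final strength report is issued at 18:20 Aug 24, 2025. Earlier: the 28-day compressive test is run.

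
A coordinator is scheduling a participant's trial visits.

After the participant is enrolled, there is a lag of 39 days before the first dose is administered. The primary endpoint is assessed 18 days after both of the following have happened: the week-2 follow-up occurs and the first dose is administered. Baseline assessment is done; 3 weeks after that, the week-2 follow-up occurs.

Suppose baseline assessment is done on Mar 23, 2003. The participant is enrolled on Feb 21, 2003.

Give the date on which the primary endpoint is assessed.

May 1, 2003

Baseline assessment is done: Mar 23, 2003.
The week-2 follow-up occurs: Mar 23, 2003 + 3 weeks = Apr 13, 2003.
The participant is enrolled: Feb 21, 2003.
The first dose is administered: Feb 21, 2003 + 39 days = Apr 1, 2003.
Both prerequisites met — the week-2 follow-up occurs (Apr 13, 2003), the first dose is administered (Apr 1, 2003); the later is Apr 13, 2003.
The primary endpoint is assessed: Apr 13, 2003 + 18 days = May 1, 2003.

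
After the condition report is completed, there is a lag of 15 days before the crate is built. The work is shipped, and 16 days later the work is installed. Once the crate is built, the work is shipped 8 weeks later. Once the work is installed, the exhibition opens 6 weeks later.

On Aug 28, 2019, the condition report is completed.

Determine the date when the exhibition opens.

The condition report is completed: Aug 28, 2019.
The crate is built: Aug 28, 2019 + 15 days = Sep 12, 2019.
The work is shipped: Sep 12, 2019 + 8 weeks = Nov 7, 2019.
The work is installed: Nov 7, 2019 + 16 days = Nov 23, 2019.
The exhibition opens: Nov 23, 2019 + 6 weeks = Jan 4, 2020.

Jan 4, 2020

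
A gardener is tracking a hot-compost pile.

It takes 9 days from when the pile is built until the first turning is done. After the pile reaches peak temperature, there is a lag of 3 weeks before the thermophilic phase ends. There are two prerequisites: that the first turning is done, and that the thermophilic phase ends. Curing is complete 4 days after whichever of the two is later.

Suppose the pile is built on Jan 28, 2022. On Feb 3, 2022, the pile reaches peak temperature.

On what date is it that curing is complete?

Feb 28, 2022

The pile is built: Jan 28, 2022.
The first turning is done: Jan 28, 2022 + 9 days = Feb 6, 2022.
The pile reaches peak temperature: Feb 3, 2022.
The thermophilic phase ends: Feb 3, 2022 + 3 weeks = Feb 24, 2022.
Both prerequisites met — the first turning is done (Feb 6, 2022), the thermophilic phase ends (Feb 24, 2022); the later is Feb 24, 2022.
Curing is complete: Feb 24, 2022 + 4 days = Feb 28, 2022.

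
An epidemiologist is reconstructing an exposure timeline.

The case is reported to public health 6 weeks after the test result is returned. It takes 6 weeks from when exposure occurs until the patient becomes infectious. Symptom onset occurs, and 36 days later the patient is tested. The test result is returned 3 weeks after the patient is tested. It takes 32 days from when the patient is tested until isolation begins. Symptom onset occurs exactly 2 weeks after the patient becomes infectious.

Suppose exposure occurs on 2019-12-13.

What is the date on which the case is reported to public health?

Exposure occurs: Dec 13, 2019.
The patient becomes infectious: Dec 13, 2019 + 6 weeks = Jan 24, 2020.
Symptom onset occurs: Jan 24, 2020 + 2 weeks = Feb 7, 2020.
The patient is tested: Feb 7, 2020 + 36 days = Mar 14, 2020.
The test result is returned: Mar 14, 2020 + 3 weeks = Apr 4, 2020.
The case is reported to public health: Apr 4, 2020 + 6 weeks = May 16, 2020.

2020-05-16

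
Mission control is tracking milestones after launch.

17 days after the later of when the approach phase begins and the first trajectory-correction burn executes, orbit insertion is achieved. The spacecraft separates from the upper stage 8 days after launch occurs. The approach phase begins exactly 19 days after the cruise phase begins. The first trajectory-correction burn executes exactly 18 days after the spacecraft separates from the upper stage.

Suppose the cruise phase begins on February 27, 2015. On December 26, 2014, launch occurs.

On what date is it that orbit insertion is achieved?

The cruise phase begins: Feb 27, 2015.
The approach phase begins: Feb 27, 2015 + 19 days = Mar 18, 2015.
Launch occurs: Dec 26, 2014.
The spacecraft separates from the upper stage: Dec 26, 2014 + 8 days = Jan 3, 2015.
The first trajectory-correction burn executes: Jan 3, 2015 + 18 days = Jan 21, 2015.
Both prerequisites met — the approach phase begins (Mar 18, 2015), the first trajectory-correction burn executes (Jan 21, 2015); the later is Mar 18, 2015.
Orbit insertion is achieved: Mar 18, 2015 + 17 days = Apr 4, 2015.

April 4, 2015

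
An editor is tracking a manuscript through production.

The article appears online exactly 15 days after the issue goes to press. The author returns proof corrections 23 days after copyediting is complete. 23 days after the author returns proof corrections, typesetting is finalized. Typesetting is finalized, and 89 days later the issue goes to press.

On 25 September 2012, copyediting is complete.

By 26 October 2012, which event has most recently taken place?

The author returns proof corrections

Copyediting is complete: Sep 25, 2012.
The author returns proof corrections: Sep 25, 2012 + 23 days = Oct 18, 2012.
Typesetting is finalized: Oct 18, 2012 + 23 days = Nov 10, 2012.
The issue goes to press: Nov 10, 2012 + 89 days = Feb 7, 2013.
The article appears online: Feb 7, 2013 + 15 days = Feb 22, 2013.
Oct 26, 2012 falls between when the author returns proof corrections (Oct 18, 2012) and when typesetting is finalized (Nov 10, 2012).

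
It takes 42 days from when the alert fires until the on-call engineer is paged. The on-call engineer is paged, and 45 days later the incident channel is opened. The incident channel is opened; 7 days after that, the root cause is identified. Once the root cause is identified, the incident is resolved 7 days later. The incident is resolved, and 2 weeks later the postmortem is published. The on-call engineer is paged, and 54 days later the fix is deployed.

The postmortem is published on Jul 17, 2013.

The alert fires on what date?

The postmortem is published: Jul 17, 2013.
The incident is resolved: Jul 17, 2013 − 2 weeks = Jul 3, 2013.
The root cause is identified: Jul 3, 2013 − 7 days = Jun 26, 2013.
The incident channel is opened: Jun 26, 2013 − 7 days = Jun 19, 2013.
The on-call engineer is paged: Jun 19, 2013 − 45 days = May 5, 2013.
The alert fires: May 5, 2013 − 42 days = Mar 24, 2013.

Mar 24, 2013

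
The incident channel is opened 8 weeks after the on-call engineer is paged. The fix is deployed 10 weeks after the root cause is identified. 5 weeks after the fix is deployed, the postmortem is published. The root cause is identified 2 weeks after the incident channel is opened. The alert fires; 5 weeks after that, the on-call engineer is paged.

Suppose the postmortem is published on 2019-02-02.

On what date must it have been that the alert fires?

The postmortem is published: Feb 2, 2019.
The fix is deployed: Feb 2, 2019 − 5 weeks = Dec 29, 2018.
The root cause is identified: Dec 29, 2018 − 10 weeks = Oct 20, 2018.
The incident channel is opened: Oct 20, 2018 − 2 weeks = Oct 6, 2018.
The on-call engineer is paged: Oct 6, 2018 − 8 weeks = Aug 11, 2018.
The alert fires: Aug 11, 2018 − 5 weeks = Jul 7, 2018.

2018-07-07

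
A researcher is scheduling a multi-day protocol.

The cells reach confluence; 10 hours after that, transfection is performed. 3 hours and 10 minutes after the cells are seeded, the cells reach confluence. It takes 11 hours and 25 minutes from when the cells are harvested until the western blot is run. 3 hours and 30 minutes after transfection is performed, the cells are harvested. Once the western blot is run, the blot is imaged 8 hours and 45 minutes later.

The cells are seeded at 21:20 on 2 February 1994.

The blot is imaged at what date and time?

10:10 on 4 February 1994

The cells are seeded: 21:20 Feb 2, 1994.
The cells reach confluence: 21:20 Feb 2, 1994 + 3h10m = 00:30 Feb 3, 1994.
Transfection is performed: 00:30 Feb 3, 1994 + 10h = 10:30 Feb 3, 1994.
The cells are harvested: 10:30 Feb 3, 1994 + 3h30m = 14:00 Feb 3, 1994.
The western blot is run: 14:00 Feb 3, 1994 + 11h25m = 01:25 Feb 4, 1994.
The blot is imaged: 01:25 Feb 4, 1994 + 8h45m = 10:10 Feb 4, 1994.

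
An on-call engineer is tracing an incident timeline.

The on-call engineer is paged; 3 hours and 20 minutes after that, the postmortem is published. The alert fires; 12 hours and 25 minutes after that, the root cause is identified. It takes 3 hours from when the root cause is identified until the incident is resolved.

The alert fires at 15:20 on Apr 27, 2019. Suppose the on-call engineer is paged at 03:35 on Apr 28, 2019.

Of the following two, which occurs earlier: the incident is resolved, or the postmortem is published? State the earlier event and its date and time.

The incident is resolved — 06:45 on Apr 28, 2019

The alert fires: 15:20 Apr 27, 2019.
The root cause is identified: 15:20 Apr 27, 2019 + 12h25m = 03:45 Apr 28, 2019.
The incident is resolved: 03:45 Apr 28, 2019 + 3h = 06:45 Apr 28, 2019.
The on-call engineer is paged: 03:35 Apr 28, 2019.
The postmortem is published: 03:35 Apr 28, 2019 + 3h20m = 06:55 Apr 28, 2019.
Comparing: the incident is resolved at 06:45 Apr 28, 2019 vs the postmortem is published at 06:55 Apr 28, 2019. Earlier: the incident is resolved.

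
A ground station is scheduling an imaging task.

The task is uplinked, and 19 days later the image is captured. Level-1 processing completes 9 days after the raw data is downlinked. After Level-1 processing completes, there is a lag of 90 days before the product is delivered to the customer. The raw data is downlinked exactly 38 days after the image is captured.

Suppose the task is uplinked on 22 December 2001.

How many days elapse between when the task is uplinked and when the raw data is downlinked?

57 days

Causal path: the task is uplinked → the image is captured → the raw data is downlinked.
Total delay along the path: 19 + 38 = 57 days.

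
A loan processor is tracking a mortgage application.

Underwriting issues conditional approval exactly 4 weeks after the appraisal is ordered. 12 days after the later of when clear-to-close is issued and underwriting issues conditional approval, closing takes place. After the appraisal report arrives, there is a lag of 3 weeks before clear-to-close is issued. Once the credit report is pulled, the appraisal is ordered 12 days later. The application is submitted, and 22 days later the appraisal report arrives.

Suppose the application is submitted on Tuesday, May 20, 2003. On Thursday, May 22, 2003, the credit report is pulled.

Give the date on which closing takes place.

The application is submitted: May 20, 2003.
The appraisal report arrives: May 20, 2003 + 22 days = Jun 11, 2003.
Clear-to-close is issued: Jun 11, 2003 + 3 weeks = Jul 2, 2003.
The credit report is pulled: May 22, 2003.
The appraisal is ordered: May 22, 2003 + 12 days = Jun 3, 2003.
Underwriting issues conditional approval: Jun 3, 2003 + 4 weeks = Jul 1, 2003.
Both prerequisites met — clear-to-close is issued (Jul 2, 2003), underwriting issues conditional approval (Jul 1, 2003); the later is Jul 2, 2003.
Closing takes place: Jul 2, 2003 + 12 days = Jul 14, 2003.

Monday, July 14, 2003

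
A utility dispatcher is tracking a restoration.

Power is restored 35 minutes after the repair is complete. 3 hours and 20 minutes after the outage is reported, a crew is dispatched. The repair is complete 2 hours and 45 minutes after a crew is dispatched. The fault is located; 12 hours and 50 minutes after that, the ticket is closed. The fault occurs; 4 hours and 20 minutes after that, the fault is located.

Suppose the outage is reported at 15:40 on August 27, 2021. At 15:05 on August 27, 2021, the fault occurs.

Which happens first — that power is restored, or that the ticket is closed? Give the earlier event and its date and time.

Power is restored — 22:20 on August 27, 2021

The outage is reported: 15:40 Aug 27, 2021.
A crew is dispatched: 15:40 Aug 27, 2021 + 3h20m = 19:00 Aug 27, 2021.
The repair is complete: 19:00 Aug 27, 2021 + 2h45m = 21:45 Aug 27, 2021.
Power is restored: 21:45 Aug 27, 2021 + 35m = 22:20 Aug 27, 2021.
The fault occurs: 15:05 Aug 27, 2021.
The fault is located: 15:05 Aug 27, 2021 + 4h20m = 19:25 Aug 27, 2021.
The ticket is closed: 19:25 Aug 27, 2021 + 12h50m = 08:15 Aug 28, 2021.
Comparing: power is restored at 22:20 Aug 27, 2021 vs the ticket is closed at 08:15 Aug 28, 2021. Earlier: power is restored.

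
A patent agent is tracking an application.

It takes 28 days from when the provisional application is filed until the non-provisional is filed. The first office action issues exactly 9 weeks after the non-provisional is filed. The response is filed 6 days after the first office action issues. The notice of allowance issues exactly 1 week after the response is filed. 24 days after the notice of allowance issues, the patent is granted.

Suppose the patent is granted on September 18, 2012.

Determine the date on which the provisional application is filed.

The patent is granted: Sep 18, 2012.
The notice of allowance issues: Sep 18, 2012 − 24 days = Aug 25, 2012.
The response is filed: Aug 25, 2012 − 1 week = Aug 18, 2012.
The first office action issues: Aug 18, 2012 − 6 days = Aug 12, 2012.
The non-provisional is filed: Aug 12, 2012 − 9 weeks = Jun 10, 2012.
The provisional application is filed: Jun 10, 2012 − 28 days = May 13, 2012.

May 13, 2012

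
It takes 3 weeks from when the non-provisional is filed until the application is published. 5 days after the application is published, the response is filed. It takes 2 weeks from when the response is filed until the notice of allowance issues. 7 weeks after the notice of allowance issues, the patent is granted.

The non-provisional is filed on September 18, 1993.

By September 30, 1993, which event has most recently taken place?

The non-provisional is filed: Sep 18, 1993.
The application is published: Sep 18, 1993 + 3 weeks = Oct 9, 1993.
The response is filed: Oct 9, 1993 + 5 days = Oct 14, 1993.
The notice of allowance issues: Oct 14, 1993 + 2 weeks = Oct 28, 1993.
The patent is granted: Oct 28, 1993 + 7 weeks = Dec 16, 1993.
Sep 30, 1993 falls between when the non-provisional is filed (Sep 18, 1993) and when the application is published (Oct 9, 1993).

The non-provisional is filed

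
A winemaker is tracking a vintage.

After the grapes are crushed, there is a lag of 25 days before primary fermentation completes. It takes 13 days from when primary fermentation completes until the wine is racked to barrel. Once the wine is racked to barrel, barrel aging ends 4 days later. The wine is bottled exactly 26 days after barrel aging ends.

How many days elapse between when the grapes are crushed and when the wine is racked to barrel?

38 days

Causal path: the grapes are crushed → primary fermentation completes → the wine is racked to barrel.
Total delay along the path: 25 + 13 = 38 days.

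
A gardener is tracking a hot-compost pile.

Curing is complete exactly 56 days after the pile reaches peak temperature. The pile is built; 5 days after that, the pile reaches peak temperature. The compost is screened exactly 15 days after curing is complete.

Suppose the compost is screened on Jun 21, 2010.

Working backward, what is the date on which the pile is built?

Apr 6, 2010

The compost is screened: Jun 21, 2010.
Curing is complete: Jun 21, 2010 − 15 days = Jun 6, 2010.
The pile reaches peak temperature: Jun 6, 2010 − 56 days = Apr 11, 2010.
The pile is built: Apr 11, 2010 − 5 days = Apr 6, 2010.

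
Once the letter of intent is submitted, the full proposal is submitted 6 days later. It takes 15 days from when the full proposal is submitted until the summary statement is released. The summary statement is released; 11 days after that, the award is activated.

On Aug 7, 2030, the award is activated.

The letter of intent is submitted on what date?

Jul 6, 2030

The award is activated: Aug 7, 2030.
The summary statement is released: Aug 7, 2030 − 11 days = Jul 27, 2030.
The full proposal is submitted: Jul 27, 2030 − 15 days = Jul 12, 2030.
The letter of intent is submitted: Jul 12, 2030 − 6 days = Jul 6, 2030.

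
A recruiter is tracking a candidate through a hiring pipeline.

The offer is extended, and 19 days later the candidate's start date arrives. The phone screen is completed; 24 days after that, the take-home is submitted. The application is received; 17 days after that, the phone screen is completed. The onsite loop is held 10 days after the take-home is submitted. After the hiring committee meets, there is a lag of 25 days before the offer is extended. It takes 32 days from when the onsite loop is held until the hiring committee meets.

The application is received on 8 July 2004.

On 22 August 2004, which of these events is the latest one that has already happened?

The take-home is submitted

The application is received: Jul 8, 2004.
The phone screen is completed: Jul 8, 2004 + 17 days = Jul 25, 2004.
The take-home is submitted: Jul 25, 2004 + 24 days = Aug 18, 2004.
The onsite loop is held: Aug 18, 2004 + 10 days = Aug 28, 2004.
The hiring committee meets: Aug 28, 2004 + 32 days = Sep 29, 2004.
The offer is extended: Sep 29, 2004 + 25 days = Oct 24, 2004.
The candidate's start date arrives: Oct 24, 2004 + 19 days = Nov 12, 2004.
Aug 22, 2004 falls between when the take-home is submitted (Aug 18, 2004) and when the onsite loop is held (Aug 28, 2004).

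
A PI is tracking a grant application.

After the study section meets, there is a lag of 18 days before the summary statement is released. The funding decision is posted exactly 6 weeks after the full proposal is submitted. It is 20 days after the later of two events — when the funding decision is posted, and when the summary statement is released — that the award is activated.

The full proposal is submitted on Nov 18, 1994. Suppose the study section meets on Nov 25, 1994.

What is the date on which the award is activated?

The full proposal is submitted: Nov 18, 1994.
The funding decision is posted: Nov 18, 1994 + 6 weeks = Dec 30, 1994.
The study section meets: Nov 25, 1994.
The summary statement is released: Nov 25, 1994 + 18 days = Dec 13, 1994.
Both prerequisites met — the funding decision is posted (Dec 30, 1994), the summary statement is released (Dec 13, 1994); the later is Dec 30, 1994.
The award is activated: Dec 30, 1994 + 20 days = Jan 19, 1995.

Jan 19, 1995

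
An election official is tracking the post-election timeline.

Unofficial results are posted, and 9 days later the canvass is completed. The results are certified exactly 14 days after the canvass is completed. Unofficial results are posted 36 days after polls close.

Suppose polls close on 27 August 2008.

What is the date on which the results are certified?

25 October 2008

Polls close: Aug 27, 2008.
Unofficial results are posted: Aug 27, 2008 + 36 days = Oct 2, 2008.
The canvass is completed: Oct 2, 2008 + 9 days = Oct 11, 2008.
The results are certified: Oct 11, 2008 + 14 days = Oct 25, 2008.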